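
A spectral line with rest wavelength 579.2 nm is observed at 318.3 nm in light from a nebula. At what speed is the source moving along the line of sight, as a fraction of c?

λ'/λ₀ = 0.5496 < 1 (blueshift), so the source is approaching.
λ'/λ₀ = √((1 − β)/(1 + β)) for an approaching source ⇒ β = (1 − r²)/(1 + r²) with r = λ'/λ₀.
β = (1 − 0.3020)/(1 + 0.3020) ≈ 0.536.

0.536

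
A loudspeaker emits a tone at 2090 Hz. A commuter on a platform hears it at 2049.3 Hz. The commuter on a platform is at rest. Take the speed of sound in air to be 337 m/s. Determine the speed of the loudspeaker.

f' < f, so the loudspeaker is receding.
f' = f · v/(v + v_s) ⇒ v_s = v · |1 − f/f'|.
v_s = 337 × |1 − 2090/2049.3| = 337 × 0.01986 ≈ 6.7 m/s.

6.7 m/s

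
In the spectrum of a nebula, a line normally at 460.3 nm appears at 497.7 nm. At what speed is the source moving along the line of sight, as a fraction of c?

λ'/λ₀ = 1.0813 > 1 (redshift), so the source is receding.
λ'/λ₀ = √((1 + β)/(1 − β)) for a receding source ⇒ β = (r² − 1)/(r² + 1) with r = λ'/λ₀.
β = (1.1691 − 1)/(1.1691 + 1) ≈ 0.078.

0.078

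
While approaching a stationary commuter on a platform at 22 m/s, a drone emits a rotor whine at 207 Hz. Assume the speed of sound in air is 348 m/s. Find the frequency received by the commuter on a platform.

With the source moving toward a stationary observer, f' = f · v/(v − v_s).
f' = 207 × 348/(348 − 22) = 207 × 348/326 ≈ 221 Hz.

221 Hz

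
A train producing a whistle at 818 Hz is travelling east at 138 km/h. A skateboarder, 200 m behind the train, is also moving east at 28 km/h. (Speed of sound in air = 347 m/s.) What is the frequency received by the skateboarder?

753 Hz

138 km/h = 38.33 m/s; 28 km/h = 7.778 m/s.
The skateboarder is behind, so the train is moving away from it while the skateboarder is moving toward the train.
General Doppler shift: f' = f · (v + v_o)/(v + v_s).
f' = 818 × (347 + 7.778)/(347 + 38.33) = 818 × 354.78/385.33 ≈ 753 Hz.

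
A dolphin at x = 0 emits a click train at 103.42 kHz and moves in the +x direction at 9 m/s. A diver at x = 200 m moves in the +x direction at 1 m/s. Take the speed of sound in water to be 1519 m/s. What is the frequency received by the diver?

The observer lies on the +x side, so the source is heading toward the observer and the observer is heading away from the source.
General Doppler shift: f' = f · (v − v_o)/(v − v_s).
f' = 103.42 × (1519 − 1)/(1519 − 9) = 103.42 × 1518/1510 ≈ 104.0 kHz.

104.0 kHz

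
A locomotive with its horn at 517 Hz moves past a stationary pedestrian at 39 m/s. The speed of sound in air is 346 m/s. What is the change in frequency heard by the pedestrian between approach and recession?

Approaching: f₁ = f · v/(v − v_s) = 517 × 346/307 ≈ 583 Hz.
Receding: f₂ = f · v/(v + v_s) = 517 × 346/385 ≈ 465 Hz.
Drop: f₁ − f₂ = 2f·v·v_s/(v² − v_s²) = 2 × 517 × 346 × 39/(346² − 39²) ≈ 118 Hz.

118 Hz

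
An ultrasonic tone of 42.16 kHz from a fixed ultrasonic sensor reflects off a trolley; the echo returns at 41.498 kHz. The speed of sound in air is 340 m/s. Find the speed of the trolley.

Double Doppler shift off a moving reflector: f₂ = f₀ · (v + u)/(v − u) (u > 0 toward emitter).
Rearranging, u = v · (f₂ − f₀)/(f₂ + f₀) = 340 × -0.662/83.658 ≈ -2.69 m/s.
So the trolley is moving at 2.69 m/s away from the emitter.

2.69 m/s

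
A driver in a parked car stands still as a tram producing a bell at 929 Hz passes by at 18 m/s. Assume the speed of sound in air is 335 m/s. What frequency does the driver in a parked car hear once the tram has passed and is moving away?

882 Hz

Receding: f₂ = f · v/(v + v_s) = 929 × 335/353 ≈ 882 Hz.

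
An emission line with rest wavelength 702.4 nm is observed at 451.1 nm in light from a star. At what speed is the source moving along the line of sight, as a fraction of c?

λ'/λ₀ = 0.6422 < 1 (blueshift), so the source is approaching.
λ'/λ₀ = √((1 − β)/(1 + β)) for an approaching source ⇒ β = (1 − r²)/(1 + r²) with r = λ'/λ₀.
β = (1 − 0.4125)/(1 + 0.4125) ≈ 0.416.

0.416c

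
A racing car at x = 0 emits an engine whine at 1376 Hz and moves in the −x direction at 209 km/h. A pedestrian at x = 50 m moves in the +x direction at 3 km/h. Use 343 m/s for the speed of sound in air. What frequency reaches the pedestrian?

1174 Hz

209 km/h = 58.06 m/s; 3 km/h = 0.8333 m/s.
The observer lies on the +x side, so the source is heading away from the observer and the observer is heading away from the source.
With source receding and observer receding, f' = f · (v − v_o)/(v + v_s).
f' = 1376 × (343 − 0.8333)/(343 + 58.06) = 1376 × 342.17/401.06 ≈ 1174 Hz.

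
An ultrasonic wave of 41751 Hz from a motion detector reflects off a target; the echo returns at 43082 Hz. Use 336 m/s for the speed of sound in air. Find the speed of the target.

Double Doppler shift off a moving reflector: f₂ = f₀ · (v + u)/(v − u) (u > 0 toward emitter).
Rearranging, u = v · (f₂ − f₀)/(f₂ + f₀) = 336 × 1331/84833 ≈ 5.3 m/s.
So the target is moving at 5.3 m/s toward the emitter.

5.3 m/s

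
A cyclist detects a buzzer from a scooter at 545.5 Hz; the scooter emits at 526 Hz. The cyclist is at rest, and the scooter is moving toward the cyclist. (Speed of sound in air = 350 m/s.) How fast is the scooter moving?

f' = f · v/(v − v_s) ⇒ v_s = v · |1 − f/f'|.
v_s = 350 × |1 − 526/545.5| = 350 × 0.03575 ≈ 12.5 m/s.

12.5 m/s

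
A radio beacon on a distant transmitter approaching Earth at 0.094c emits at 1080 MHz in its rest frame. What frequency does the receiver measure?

Relativistic Doppler for frequency: f' = f₀ · √((1 + β)/(1 − β)).
f' = 1080 × √(1.0940/0.9060) = 1080 × 1.09887 ≈ 1186.8 MHz.

1186.8 MHz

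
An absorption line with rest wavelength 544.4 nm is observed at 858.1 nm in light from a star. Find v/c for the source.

0.426

λ'/λ₀ = 1.5762 > 1 (redshift), so the source is receding.
λ'/λ₀ = √((1 + β)/(1 − β)) for a receding source ⇒ β = (r² − 1)/(r² + 1) with r = λ'/λ₀.
β = (2.4845 − 1)/(2.4845 + 1) ≈ 0.426.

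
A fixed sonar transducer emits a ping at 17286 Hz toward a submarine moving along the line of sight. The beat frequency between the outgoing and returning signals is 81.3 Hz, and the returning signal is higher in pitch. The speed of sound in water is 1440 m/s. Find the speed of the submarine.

3.4 m/s

Double Doppler shift off a moving reflector: f₂ = f₀ · (v + u)/(v − u) (u > 0 toward emitter).
Returning signal is higher, so f₂ = f₀ + Δf = 17286 + 81.3 = 17367.3 Hz.
Rearranging, u = v · (f₂ − f₀)/(f₂ + f₀) = 1440 × 81.3/34653.3 ≈ 3.4 m/s.
So the submarine is moving at 3.4 m/s toward the emitter.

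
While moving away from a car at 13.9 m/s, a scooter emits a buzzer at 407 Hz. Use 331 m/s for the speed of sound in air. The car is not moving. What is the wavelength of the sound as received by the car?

Moving source, stationary observer: f' = f · v/(v + v_s) since the source is receding.
f' = 407 × 331/(331 + 13.9) ≈ 391 Hz.
λ' = v/f' = 331/390.597 ≈ 84.7 cm.

84.7 cm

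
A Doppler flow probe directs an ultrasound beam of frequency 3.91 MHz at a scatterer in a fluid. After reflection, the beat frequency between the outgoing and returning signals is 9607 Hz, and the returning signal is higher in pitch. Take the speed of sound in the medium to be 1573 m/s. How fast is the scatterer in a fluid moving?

Double Doppler shift off a moving reflector: f₂ = f₀ · (v + u)/(v − u) (u > 0 toward emitter).
Returning signal is higher, so f₂ = f₀ + Δf = 3910000 + 9607 = 3919607 Hz.
Rearranging, u = v · (f₂ − f₀)/(f₂ + f₀) = 1573 × 9607/7829607 ≈ 1.93 m/s.
So the scatterer in a fluid is moving at 1.93 m/s toward the emitter.

1.93 m/s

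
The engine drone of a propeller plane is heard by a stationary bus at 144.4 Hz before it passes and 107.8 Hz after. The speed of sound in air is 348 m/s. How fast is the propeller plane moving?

f₁/f₂ = (v + v_s)/(v − v_s), so v_s = v · (f₁ − f₂)/(f₁ + f₂).
v_s = 348 × (144.4 − 107.8)/(144.4 + 107.8) = 348 × 36.6/252.2 ≈ 51 m/s.

51 m/s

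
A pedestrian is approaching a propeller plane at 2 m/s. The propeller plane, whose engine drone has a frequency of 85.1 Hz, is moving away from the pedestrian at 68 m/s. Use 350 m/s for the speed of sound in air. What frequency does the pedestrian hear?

72 Hz

With source receding and observer approaching, f' = f · (v + v_o)/(v + v_s).
f' = 85.1 × (350 + 2)/(350 + 68) = 85.1 × 352/418 ≈ 72 Hz.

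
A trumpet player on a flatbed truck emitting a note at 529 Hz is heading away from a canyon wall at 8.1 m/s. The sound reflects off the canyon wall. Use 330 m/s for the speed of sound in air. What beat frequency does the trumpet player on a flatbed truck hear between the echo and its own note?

The canyon wall receives the sound from a moving source: f₁ = f₀ · v/(v + v_e) = 529 × 330/338.1 ≈ 516.3 Hz.
On the return leg the trumpet player on a flatbed truck is a moving observer: f₂ = f₁ · (v − v_e)/v = 516.3 × 321.9/330 ≈ 503.7 Hz.
Beat against the emitted tone: |f₂ − f₀| = 2v_e·f₀/(v + v_e) = 2 × 8.1 × 529/338.1 ≈ 25.3 Hz.

25.3 Hz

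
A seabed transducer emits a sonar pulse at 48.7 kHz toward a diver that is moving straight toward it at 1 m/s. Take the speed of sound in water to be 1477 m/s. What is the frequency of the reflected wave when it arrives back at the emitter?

48.8 kHz

At the diver (a moving observer), f₁ = f₀ · (v + u)/v = 48.7 × 1478/1477 ≈ 48.7 kHz.
On reflection it acts as a source moving toward the stationary detector: f₂ = f₁ · v/(v − u) = 48.7 × 1477/1476 ≈ 48.8 kHz.
Equivalently f₂ = f₀ · (v + u)/(v − u).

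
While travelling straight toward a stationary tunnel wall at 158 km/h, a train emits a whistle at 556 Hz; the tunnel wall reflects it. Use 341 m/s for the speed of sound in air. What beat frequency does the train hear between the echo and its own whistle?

158 km/h = 43.89 m/s.
The tunnel wall receives the sound from a moving source: f₁ = f₀ · v/(v − v_e) = 556 × 341/297.11 ≈ 638.1 Hz.
On the return leg the train is a moving observer: f₂ = f₁ · (v + v_e)/v = 638.1 × 384.89/341 ≈ 720.3 Hz.
Beat against the emitted tone: |f₂ − f₀| = 2v_e·f₀/(v − v_e) = 2 × 43.89 × 556/297.11 ≈ 164 Hz.

164 Hz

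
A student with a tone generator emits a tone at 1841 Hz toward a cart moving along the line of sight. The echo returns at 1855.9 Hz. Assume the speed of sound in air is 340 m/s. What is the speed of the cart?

Double Doppler shift off a moving reflector: f₂ = f₀ · (v + u)/(v − u) (u > 0 toward emitter).
Rearranging, u = v · (f₂ − f₀)/(f₂ + f₀) = 340 × 14.9/3696.9 ≈ 1.37 m/s.
So the cart is moving at 1.37 m/s toward the emitter.

1.37 m/s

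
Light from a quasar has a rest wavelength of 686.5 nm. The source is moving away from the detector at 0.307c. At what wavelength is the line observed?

942.8 nm

Relativistic Doppler for wavelength: λ' = λ₀ · √((1 + β)/(1 − β)).
λ' = 686.5 × √(1.3070/0.6930) = 686.5 × 1.37332 ≈ 942.8 nm.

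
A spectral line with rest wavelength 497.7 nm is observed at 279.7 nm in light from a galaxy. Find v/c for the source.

λ'/λ₀ = 0.5620 < 1 (blueshift), so the source is approaching.
λ'/λ₀ = √((1 − β)/(1 + β)) for an approaching source ⇒ β = (1 − r²)/(1 + r²) with r = λ'/λ₀.
β = (1 − 0.3158)/(1 + 0.3158) ≈ 0.520.

0.520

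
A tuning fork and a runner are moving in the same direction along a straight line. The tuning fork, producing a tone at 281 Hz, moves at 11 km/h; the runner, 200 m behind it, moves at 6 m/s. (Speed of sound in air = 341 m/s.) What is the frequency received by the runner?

11 km/h = 3.056 m/s.
The runner is behind, so the tuning fork is moving away from it while the runner is moving toward the tuning fork.
With source receding and observer approaching, f' = f · (v + v_o)/(v + v_s).
f' = 281 × (341 + 6)/(341 + 3.056) = 281 × 347/344.06 ≈ 283 Hz.

283 Hz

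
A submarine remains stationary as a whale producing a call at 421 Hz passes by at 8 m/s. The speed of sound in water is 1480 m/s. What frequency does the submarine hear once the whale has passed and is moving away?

Receding: f₂ = f · v/(v + v_s) = 421 × 1480/1488 ≈ 419 Hz.

419 Hz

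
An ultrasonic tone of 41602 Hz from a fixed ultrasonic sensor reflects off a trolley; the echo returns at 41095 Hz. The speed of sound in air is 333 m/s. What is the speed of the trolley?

2.04 m/s

Double Doppler shift off a moving reflector: f₂ = f₀ · (v + u)/(v − u) (u > 0 toward emitter).
Rearranging, u = v · (f₂ − f₀)/(f₂ + f₀) = 333 × -507/82697 ≈ -2.04 m/s.
So the trolley is moving at 2.04 m/s away from the emitter.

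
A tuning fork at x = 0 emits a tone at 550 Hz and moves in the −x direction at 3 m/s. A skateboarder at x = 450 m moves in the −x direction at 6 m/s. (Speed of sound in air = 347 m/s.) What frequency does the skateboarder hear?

555 Hz

The observer lies on the +x side, so the source is heading away from the observer and the observer is heading toward the source.
General Doppler shift: f' = f · (v + v_o)/(v + v_s).
f' = 550 × (347 + 6)/(347 + 3) = 550 × 353/350 ≈ 555 Hz.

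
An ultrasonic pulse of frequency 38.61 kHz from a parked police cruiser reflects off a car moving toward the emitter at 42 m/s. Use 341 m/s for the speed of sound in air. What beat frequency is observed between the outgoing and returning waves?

At the car (a moving observer), f₁ = f₀ · (v + u)/v = 38.61 × 383/341 ≈ 43.37 kHz.
The reflection then acts as a moving source: f₂ = f₁ · v/(v − u) ≈ 49.46 kHz.
Equivalently f₂ = f₀ · (v + u)/(v − u).
Beat frequency (with f₀ = 38610 Hz): |f₂ − f₀| = 2u·f₀/(v − u) = 2 × 42 × 38610/299 ≈ 10847 Hz.

10847 Hz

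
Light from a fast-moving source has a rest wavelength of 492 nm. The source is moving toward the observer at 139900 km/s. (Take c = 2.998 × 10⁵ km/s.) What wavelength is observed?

296.7 nm

β = v/c = 139900/299800 = 0.4666.
Relativistic Doppler for wavelength: λ' = λ₀ · √((1 − β)/(1 + β)).
λ' = 492 × √(0.5334/1.4666) = 492 × 0.60304 ≈ 296.7 nm.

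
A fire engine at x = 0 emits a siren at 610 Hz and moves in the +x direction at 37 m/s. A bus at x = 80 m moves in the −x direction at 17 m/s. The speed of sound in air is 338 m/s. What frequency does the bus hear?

The observer lies on the +x side, so the source is heading toward the observer and the observer is heading toward the source.
With source approaching and observer approaching, f' = f · (v + v_o)/(v − v_s).
f' = 610 × (338 + 17)/(338 − 37) = 610 × 355/301 ≈ 719 Hz.

719 Hz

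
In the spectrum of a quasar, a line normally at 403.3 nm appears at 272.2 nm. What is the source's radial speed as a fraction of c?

0.374c

λ'/λ₀ = 0.6749 < 1 (blueshift), so the source is approaching.
λ'/λ₀ = √((1 − β)/(1 + β)) for an approaching source ⇒ β = (1 − r²)/(1 + r²) with r = λ'/λ₀.
β = (1 − 0.4555)/(1 + 0.4555) ≈ 0.374.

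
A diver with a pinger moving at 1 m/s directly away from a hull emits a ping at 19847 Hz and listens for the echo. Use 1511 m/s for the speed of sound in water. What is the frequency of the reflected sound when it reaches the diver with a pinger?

19821 Hz

The hull receives the sound from a moving source: f₁ = f₀ · v/(v + v_e) = 19847 × 1511/1512 ≈ 19834 Hz.
On the return leg the diver with a pinger is a moving observer: f₂ = f₁ · (v − v_e)/v = 19834 × 1510/1511 ≈ 19821 Hz.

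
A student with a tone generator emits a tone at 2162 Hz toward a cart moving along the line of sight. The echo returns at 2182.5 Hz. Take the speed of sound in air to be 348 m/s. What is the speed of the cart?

1.64 m/s

Double Doppler shift off a moving reflector: f₂ = f₀ · (v + u)/(v − u) (u > 0 toward emitter).
Rearranging, u = v · (f₂ − f₀)/(f₂ + f₀) = 348 × 20.5/4344.5 ≈ 1.64 m/s.
So the cart is moving at 1.64 m/s toward the emitter.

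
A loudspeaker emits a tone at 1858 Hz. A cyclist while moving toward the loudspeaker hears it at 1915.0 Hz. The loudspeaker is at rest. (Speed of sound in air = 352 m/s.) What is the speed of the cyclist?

f' = f · (v + v_o)/v ⇒ v_o = v · |f'/f − 1|.
v_o = 352 × |1915.0/1858 − 1| = 352 × 0.03068 ≈ 10.8 m/s.

10.8 m/s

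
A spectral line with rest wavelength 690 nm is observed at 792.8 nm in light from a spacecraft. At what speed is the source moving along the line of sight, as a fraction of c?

0.138

λ'/λ₀ = 1.1490 > 1 (redshift), so the source is receding.
λ'/λ₀ = √((1 + β)/(1 − β)) for a receding source ⇒ β = (r² − 1)/(r² + 1) with r = λ'/λ₀.
β = (1.3202 − 1)/(1.3202 + 1) ≈ 0.138.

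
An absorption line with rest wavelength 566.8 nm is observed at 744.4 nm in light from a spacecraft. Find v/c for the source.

0.266

λ'/λ₀ = 1.3133 > 1 (redshift), so the source is receding.
λ'/λ₀ = √((1 + β)/(1 − β)) for a receding source ⇒ β = (r² − 1)/(r² + 1) with r = λ'/λ₀.
β = (1.7249 − 1)/(1.7249 + 1) ≈ 0.266.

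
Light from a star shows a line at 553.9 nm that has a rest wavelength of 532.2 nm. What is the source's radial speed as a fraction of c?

λ'/λ₀ = 1.0408 > 1 (redshift), so the source is receding.
λ'/λ₀ = √((1 + β)/(1 − β)) for a receding source ⇒ β = (r² − 1)/(r² + 1) with r = λ'/λ₀.
β = (1.0832 − 1)/(1.0832 + 1) ≈ 0.040.

0.040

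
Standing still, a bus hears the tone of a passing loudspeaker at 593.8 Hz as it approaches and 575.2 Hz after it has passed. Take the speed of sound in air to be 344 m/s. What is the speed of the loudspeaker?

f₁/f₂ = (v + v_s)/(v − v_s), so v_s = v · (f₁ − f₂)/(f₁ + f₂).
v_s = 344 × (593.8 − 575.2)/(593.8 + 575.2) = 344 × 18.6/1169.0 ≈ 5.5 m/s.

5.5 m/s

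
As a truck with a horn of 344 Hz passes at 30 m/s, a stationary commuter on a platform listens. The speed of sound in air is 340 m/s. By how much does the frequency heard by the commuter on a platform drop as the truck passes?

61.2 Hz

Approaching: f₁ = f · v/(v − v_s) = 344 × 340/310 ≈ 377.3 Hz.
Receding: f₂ = f · v/(v + v_s) = 344 × 340/370 ≈ 316.1 Hz.
Drop: f₁ − f₂ = 2f·v·v_s/(v² − v_s²) = 2 × 344 × 340 × 30/(340² − 30²) ≈ 61.2 Hz.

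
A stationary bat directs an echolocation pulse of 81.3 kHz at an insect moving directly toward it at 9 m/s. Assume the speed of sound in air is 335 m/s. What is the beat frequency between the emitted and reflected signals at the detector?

4489 Hz

At the insect (a moving observer), f₁ = f₀ · (v + u)/v = 81.3 × 344/335 ≈ 83.48 kHz.
The reflection then acts as a moving source: f₂ = f₁ · v/(v − u) ≈ 85.79 kHz.
Beat frequency (with f₀ = 81300 Hz): |f₂ − f₀| = 2u·f₀/(v − u) = 2 × 9 × 81300/326 ≈ 4489 Hz.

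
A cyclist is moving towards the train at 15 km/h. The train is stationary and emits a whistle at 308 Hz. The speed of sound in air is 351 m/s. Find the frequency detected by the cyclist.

15 km/h = 4.167 m/s.
Only the observer moves, toward the source, so f' = f · (v + v_o)/v.
f' = 308 × (351 + 4.167)/351 = 308 × 355.17/351 ≈ 312 Hz.

312 Hz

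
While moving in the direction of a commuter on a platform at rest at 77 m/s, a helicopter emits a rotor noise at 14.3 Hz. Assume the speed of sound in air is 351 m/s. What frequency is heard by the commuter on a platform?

18.3 Hz

Only the source moves, toward the listener, so f' = f · v/(v − v_s).
f' = 14.3 × 351/(351 − 77) = 14.3 × 351/274 ≈ 18.3 Hz.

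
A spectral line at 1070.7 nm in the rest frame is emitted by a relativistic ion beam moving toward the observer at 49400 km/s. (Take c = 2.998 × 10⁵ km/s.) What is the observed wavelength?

906.7 nm

β = v/c = 49400/299800 = 0.1648.
Relativistic Doppler for wavelength: λ' = λ₀ · √((1 − β)/(1 + β)).
λ' = 1070.7 × √(0.8352/1.1648) = 1070.7 × 0.84680 ≈ 906.7 nm.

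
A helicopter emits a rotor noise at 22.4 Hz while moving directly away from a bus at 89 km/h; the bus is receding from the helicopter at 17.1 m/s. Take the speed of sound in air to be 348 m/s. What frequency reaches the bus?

19.9 Hz

89 km/h = 24.72 m/s.
Both move, so f' = f · (v − v_o)/(v + v_s).
f' = 22.4 × (348 − 17.1)/(348 + 24.72) = 22.4 × 330.9/372.72 ≈ 19.9 Hz.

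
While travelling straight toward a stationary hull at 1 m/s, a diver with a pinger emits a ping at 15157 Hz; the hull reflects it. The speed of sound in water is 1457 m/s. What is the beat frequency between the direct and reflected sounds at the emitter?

20.8 Hz

The hull receives the sound from a moving source: f₁ = f₀ · v/(v − v_e) = 15157 × 1457/1456 ≈ 15167.4 Hz.
On the return leg the diver with a pinger is a moving observer: f₂ = f₁ · (v + v_e)/v = 15167.4 × 1458/1457 ≈ 15177.8 Hz.
Equivalently f₂ = f₀ · (v + v_e)/(v − v_e).
Beat against the emitted tone: |f₂ − f₀| = 2v_e·f₀/(v − v_e) = 2 × 1 × 15157/1456 ≈ 20.8 Hz.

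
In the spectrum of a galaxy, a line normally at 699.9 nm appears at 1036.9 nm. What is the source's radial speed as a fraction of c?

0.374c

λ'/λ₀ = 1.4815 > 1 (redshift), so the source is receding.
λ'/λ₀ = √((1 + β)/(1 − β)) for a receding source ⇒ β = (r² − 1)/(r² + 1) with r = λ'/λ₀.
β = (2.1948 − 1)/(2.1948 + 1) ≈ 0.374.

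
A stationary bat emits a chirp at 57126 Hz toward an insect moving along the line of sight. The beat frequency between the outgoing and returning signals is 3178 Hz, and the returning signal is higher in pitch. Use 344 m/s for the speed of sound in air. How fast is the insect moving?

Double Doppler shift off a moving reflector: f₂ = f₀ · (v + u)/(v − u) (u > 0 toward emitter).
Returning signal is higher, so f₂ = f₀ + Δf = 57126 + 3178 = 60304 Hz.
Rearranging, u = v · (f₂ − f₀)/(f₂ + f₀) = 344 × 3178/117430 ≈ 9.3 m/s.
So the insect is moving at 9.3 m/s toward the emitter.

9.3 m/s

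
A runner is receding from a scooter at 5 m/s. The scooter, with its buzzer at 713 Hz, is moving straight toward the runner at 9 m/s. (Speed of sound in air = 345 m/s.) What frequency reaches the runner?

General Doppler shift: f' = f · (v − v_o)/(v − v_s).
f' = 713 × (345 − 5)/(345 − 9) = 713 × 340/336 ≈ 721 Hz.

721 Hz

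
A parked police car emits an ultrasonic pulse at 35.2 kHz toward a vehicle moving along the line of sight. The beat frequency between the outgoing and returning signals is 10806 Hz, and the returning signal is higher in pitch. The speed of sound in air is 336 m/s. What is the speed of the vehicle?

Double Doppler shift off a moving reflector: f₂ = f₀ · (v + u)/(v − u) (u > 0 toward emitter).
Returning signal is higher, so f₂ = f₀ + Δf = 35200 + 10806 = 46006 Hz.
Rearranging, u = v · (f₂ − f₀)/(f₂ + f₀) = 336 × 10806/81206 ≈ 45 m/s.
So the vehicle is moving at 45 m/s toward the emitter.

45 m/s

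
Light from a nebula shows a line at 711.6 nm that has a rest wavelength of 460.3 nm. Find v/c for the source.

0.410c

λ'/λ₀ = 1.5459 > 1 (redshift), so the source is receding.
λ'/λ₀ = √((1 + β)/(1 − β)) for a receding source ⇒ β = (r² − 1)/(r² + 1) with r = λ'/λ₀.
β = (2.3900 − 1)/(2.3900 + 1) ≈ 0.410.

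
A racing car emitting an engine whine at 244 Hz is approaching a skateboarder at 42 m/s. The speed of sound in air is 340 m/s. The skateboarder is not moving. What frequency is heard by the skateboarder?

278 Hz

Only the source moves, toward the listener, so f' = f · v/(v − v_s).
f' = 244 × 340/(340 − 42) = 244 × 340/298 ≈ 278 Hz.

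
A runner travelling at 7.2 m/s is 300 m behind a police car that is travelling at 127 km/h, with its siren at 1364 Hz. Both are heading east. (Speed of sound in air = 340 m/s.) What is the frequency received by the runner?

1262 Hz

127 km/h = 35.28 m/s.
The runner is behind, so the police car is moving away from it while the runner is moving toward the police car.
Both move, so f' = f · (v + v_o)/(v + v_s).
f' = 1364 × (340 + 7.2)/(340 + 35.28) = 1364 × 347.2/375.28 ≈ 1262 Hz.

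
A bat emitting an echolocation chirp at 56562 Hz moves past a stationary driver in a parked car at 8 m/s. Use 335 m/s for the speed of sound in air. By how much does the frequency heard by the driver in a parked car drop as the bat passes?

Approaching: f₁ = f · v/(v − v_s) = 56562 × 335/327 ≈ 57946 Hz.
Receding: f₂ = f · v/(v + v_s) = 56562 × 335/343 ≈ 55243 Hz.
Drop: f₁ − f₂ = 2f·v·v_s/(v² − v_s²) = 2 × 56562 × 335 × 8/(335² − 8²) ≈ 2703 Hz.

2703 Hz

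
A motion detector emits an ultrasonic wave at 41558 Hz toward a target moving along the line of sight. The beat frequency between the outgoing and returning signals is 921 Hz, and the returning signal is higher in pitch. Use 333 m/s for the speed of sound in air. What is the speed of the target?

3.6 m/s

Double Doppler shift off a moving reflector: f₂ = f₀ · (v + u)/(v − u) (u > 0 toward emitter).
Returning signal is higher, so f₂ = f₀ + Δf = 41558 + 921 = 42479 Hz.
Rearranging, u = v · (f₂ − f₀)/(f₂ + f₀) = 333 × 921/84037 ≈ 3.6 m/s.
So the target is moving at 3.6 m/s toward the emitter.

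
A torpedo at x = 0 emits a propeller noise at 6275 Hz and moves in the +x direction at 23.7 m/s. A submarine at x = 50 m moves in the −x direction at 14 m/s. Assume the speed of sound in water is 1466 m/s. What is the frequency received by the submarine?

The observer lies on the +x side, so the source is heading toward the observer and the observer is heading toward the source.
Both move, so f' = f · (v + v_o)/(v − v_s).
f' = 6275 × (1466 + 14)/(1466 − 23.7) = 6275 × 1480/1442.3 ≈ 6439 Hz.

6439 Hz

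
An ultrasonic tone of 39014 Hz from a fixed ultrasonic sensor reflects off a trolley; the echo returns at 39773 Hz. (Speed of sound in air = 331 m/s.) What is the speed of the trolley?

Double Doppler shift off a moving reflector: f₂ = f₀ · (v + u)/(v − u) (u > 0 toward emitter).
Rearranging, u = v · (f₂ − f₀)/(f₂ + f₀) = 331 × 759/78787 ≈ 3.2 m/s.
So the trolley is moving at 3.2 m/s toward the emitter.

3.2 m/s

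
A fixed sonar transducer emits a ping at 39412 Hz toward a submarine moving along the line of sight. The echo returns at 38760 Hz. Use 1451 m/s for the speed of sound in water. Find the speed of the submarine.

12.1 m/s

Double Doppler shift off a moving reflector: f₂ = f₀ · (v + u)/(v − u) (u > 0 toward emitter).
Rearranging, u = v · (f₂ − f₀)/(f₂ + f₀) = 1451 × -652/78172 ≈ -12.1 m/s.
So the submarine is moving at 12.1 m/s away from the emitter.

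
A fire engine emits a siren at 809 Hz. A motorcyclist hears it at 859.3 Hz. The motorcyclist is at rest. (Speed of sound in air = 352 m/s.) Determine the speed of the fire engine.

f' > f, so the fire engine is approaching.
f' = f · v/(v − v_s) ⇒ v_s = v · |1 − f/f'|.
v_s = 352 × |1 − 809/859.3| = 352 × 0.05854 ≈ 20.6 m/s.

20.6 m/s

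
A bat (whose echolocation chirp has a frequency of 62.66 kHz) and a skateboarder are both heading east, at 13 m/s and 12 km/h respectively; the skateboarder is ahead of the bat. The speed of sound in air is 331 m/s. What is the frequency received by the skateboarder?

12 km/h = 3.333 m/s.
The skateboarder is ahead, so the bat is moving toward it while the skateboarder is moving away from the bat.
General Doppler shift: f' = f · (v − v_o)/(v − v_s).
f' = 62.66 × (331 − 3.333)/(331 − 13) = 62.66 × 327.67/318 ≈ 64.6 kHz.

64.6 kHz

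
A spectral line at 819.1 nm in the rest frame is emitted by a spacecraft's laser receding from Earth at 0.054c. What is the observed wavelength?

864.6 nm

Relativistic Doppler for wavelength: λ' = λ₀ · √((1 + β)/(1 − β)).
λ' = 819.1 × √(1.0540/0.9460) = 819.1 × 1.05554 ≈ 864.6 nm.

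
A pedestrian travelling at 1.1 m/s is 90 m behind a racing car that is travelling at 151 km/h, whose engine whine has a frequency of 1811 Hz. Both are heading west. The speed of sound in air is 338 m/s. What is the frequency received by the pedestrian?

1616 Hz

151 km/h = 41.94 m/s.
The pedestrian is behind, so the racing car is moving away from it while the pedestrian is moving toward the racing car.
General Doppler shift: f' = f · (v + v_o)/(v + v_s).
f' = 1811 × (338 + 1.1)/(338 + 41.94) = 1811 × 339.1/379.94 ≈ 1616 Hz.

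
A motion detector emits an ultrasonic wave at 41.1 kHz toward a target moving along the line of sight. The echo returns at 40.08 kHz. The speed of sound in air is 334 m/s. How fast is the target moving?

4.2 m/s

Double Doppler shift off a moving reflector: f₂ = f₀ · (v + u)/(v − u) (u > 0 toward emitter).
Rearranging, u = v · (f₂ − f₀)/(f₂ + f₀) = 334 × -1.02/81.18 ≈ -4.2 m/s.
So the target is moving at 4.2 m/s away from the emitter.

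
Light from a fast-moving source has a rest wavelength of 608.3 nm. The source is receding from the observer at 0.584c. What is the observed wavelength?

1187.0 nm

Relativistic Doppler for wavelength: λ' = λ₀ · √((1 + β)/(1 − β)).
λ' = 608.3 × √(1.5840/0.4160) = 608.3 × 1.95133 ≈ 1187.0 nm.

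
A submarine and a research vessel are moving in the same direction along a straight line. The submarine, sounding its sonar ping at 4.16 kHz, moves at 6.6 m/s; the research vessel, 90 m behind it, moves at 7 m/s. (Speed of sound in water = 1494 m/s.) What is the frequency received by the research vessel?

4.16 kHz

The research vessel is behind, so the submarine is moving away from it while the research vessel is moving toward the submarine.
Both move, so f' = f · (v + v_o)/(v + v_s).
f' = 4.16 × (1494 + 7)/(1494 + 6.6) = 4.16 × 1501/1500.6 ≈ 4.16 kHz.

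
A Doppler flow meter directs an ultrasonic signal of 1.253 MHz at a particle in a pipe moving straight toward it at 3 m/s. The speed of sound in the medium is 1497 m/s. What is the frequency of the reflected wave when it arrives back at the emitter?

1.2580 MHz

At the particle in a pipe (a moving observer), f₁ = f₀ · (v + u)/v = 1.253 × 1500/1497 ≈ 1.2555 MHz.
On reflection it acts as a source moving toward the stationary detector: f₂ = f₁ · v/(v − u) = 1.2555 × 1497/1494 ≈ 1.2580 MHz.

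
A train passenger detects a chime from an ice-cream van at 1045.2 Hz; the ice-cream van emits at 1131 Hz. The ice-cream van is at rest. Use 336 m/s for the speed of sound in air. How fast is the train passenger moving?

f' < f, so the train passenger is receding.
f' = f · (v − v_o)/v ⇒ v_o = v · |f'/f − 1|.
v_o = 336 × |1045.2/1131 − 1| = 336 × 0.07586 ≈ 25 m/s.

25 m/s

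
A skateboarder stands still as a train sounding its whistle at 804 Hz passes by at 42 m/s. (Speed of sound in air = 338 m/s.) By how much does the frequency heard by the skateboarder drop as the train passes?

203 Hz

Approaching: f₁ = f · v/(v − v_s) = 804 × 338/296 ≈ 918 Hz.
Receding: f₂ = f · v/(v + v_s) = 804 × 338/380 ≈ 715 Hz.
Drop: f₁ − f₂ = 2f·v·v_s/(v² − v_s²) = 2 × 804 × 338 × 42/(338² − 42²) ≈ 203 Hz.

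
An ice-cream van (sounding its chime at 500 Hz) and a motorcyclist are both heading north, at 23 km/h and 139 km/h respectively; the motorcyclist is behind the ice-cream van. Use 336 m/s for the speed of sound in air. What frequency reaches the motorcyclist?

547 Hz

23 km/h = 6.389 m/s; 139 km/h = 38.61 m/s.
The motorcyclist is behind, so the ice-cream van is moving away from it while the motorcyclist is moving toward the ice-cream van.
With source receding and observer approaching, f' = f · (v + v_o)/(v + v_s).
f' = 500 × (336 + 38.61)/(336 + 6.389) = 500 × 374.61/342.39 ≈ 547 Hz.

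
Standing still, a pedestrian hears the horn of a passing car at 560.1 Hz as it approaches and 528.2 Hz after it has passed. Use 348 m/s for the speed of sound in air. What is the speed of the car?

10.2 m/s

f₁/f₂ = (v + v_s)/(v − v_s), so v_s = v · (f₁ − f₂)/(f₁ + f₂).
v_s = 348 × (560.1 − 528.2)/(560.1 + 528.2) = 348 × 31.9/1088.3 ≈ 10.2 m/s.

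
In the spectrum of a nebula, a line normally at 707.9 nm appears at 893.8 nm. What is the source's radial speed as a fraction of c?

0.229c

λ'/λ₀ = 1.2626 > 1 (redshift), so the source is receding.
λ'/λ₀ = √((1 + β)/(1 − β)) for a receding source ⇒ β = (r² − 1)/(r² + 1) with r = λ'/λ₀.
β = (1.5942 − 1)/(1.5942 + 1) ≈ 0.229.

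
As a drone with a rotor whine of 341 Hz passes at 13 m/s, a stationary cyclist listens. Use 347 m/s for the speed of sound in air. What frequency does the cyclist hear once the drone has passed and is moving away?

Receding: f₂ = f · v/(v + v_s) = 341 × 347/360 ≈ 329 Hz.

329 Hz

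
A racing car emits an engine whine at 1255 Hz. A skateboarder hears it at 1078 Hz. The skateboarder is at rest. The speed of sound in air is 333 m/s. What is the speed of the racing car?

f' < f, so the racing car is receding.
f' = f · v/(v + v_s) ⇒ v_s = v · |1 − f/f'|.
v_s = 333 × |1 − 1255/1078| = 333 × 0.1642 ≈ 55 m/s.

55 m/s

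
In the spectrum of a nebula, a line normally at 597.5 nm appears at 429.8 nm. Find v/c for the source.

0.318c

λ'/λ₀ = 0.7193 < 1 (blueshift), so the source is approaching.
λ'/λ₀ = √((1 − β)/(1 + β)) for an approaching source ⇒ β = (1 − r²)/(1 + r²) with r = λ'/λ₀.
β = (1 − 0.5174)/(1 + 0.5174) ≈ 0.318.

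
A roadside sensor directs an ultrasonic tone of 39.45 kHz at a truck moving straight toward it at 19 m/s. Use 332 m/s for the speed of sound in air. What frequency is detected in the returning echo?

44.2 kHz

At the truck (a moving observer), f₁ = f₀ · (v + u)/v = 39.45 × 351/332 ≈ 41.7 kHz.
The reflection then acts as a moving source: f₂ = f₁ · v/(v − u) ≈ 44.2 kHz.
Equivalently f₂ = f₀ · (v + u)/(v − u).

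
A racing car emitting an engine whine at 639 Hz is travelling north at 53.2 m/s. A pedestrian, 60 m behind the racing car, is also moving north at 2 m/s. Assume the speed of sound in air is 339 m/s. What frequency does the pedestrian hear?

The pedestrian is behind, so the racing car is moving away from it while the pedestrian is moving toward the racing car.
With source receding and observer approaching, f' = f · (v + v_o)/(v + v_s).
f' = 639 × (339 + 2)/(339 + 53.2) = 639 × 341/392.2 ≈ 556 Hz.

556 Hz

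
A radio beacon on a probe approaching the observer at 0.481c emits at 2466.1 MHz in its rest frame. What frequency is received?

4165.9 MHz

Relativistic Doppler for frequency: f' = f₀ · √((1 + β)/(1 − β)).
f' = 2466.1 × √(1.4810/0.5190) = 2466.1 × 1.68925 ≈ 4165.9 MHz.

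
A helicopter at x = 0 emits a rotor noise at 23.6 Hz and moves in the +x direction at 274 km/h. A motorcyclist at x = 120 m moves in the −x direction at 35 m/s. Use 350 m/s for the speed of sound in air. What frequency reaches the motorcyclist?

33.2 Hz

274 km/h = 76.11 m/s.
The observer lies on the +x side, so the source is heading toward the observer and the observer is heading toward the source.
General Doppler shift: f' = f · (v + v_o)/(v − v_s).
f' = 23.6 × (350 + 35)/(350 − 76.11) = 23.6 × 385/273.89 ≈ 33.2 Hz.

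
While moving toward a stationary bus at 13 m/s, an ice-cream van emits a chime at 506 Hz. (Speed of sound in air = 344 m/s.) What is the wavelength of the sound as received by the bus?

Moving source, stationary observer: f' = f · v/(v − v_s) since the source is approaching.
f' = 506 × 344/(344 − 13) ≈ 526 Hz.
λ' = v/f' = 344/525.873 ≈ 65.4 cm.

65.4 cm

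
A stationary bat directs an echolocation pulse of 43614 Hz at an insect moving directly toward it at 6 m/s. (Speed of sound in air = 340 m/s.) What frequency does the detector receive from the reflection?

45181 Hz

At the insect (a moving observer), f₁ = f₀ · (v + u)/v = 43614 × 346/340 ≈ 44384 Hz.
The reflection then acts as a moving source: f₂ = f₁ · v/(v − u) ≈ 45181 Hz.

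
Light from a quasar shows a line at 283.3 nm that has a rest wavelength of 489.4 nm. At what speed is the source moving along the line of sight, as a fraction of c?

λ'/λ₀ = 0.5789 < 1 (blueshift), so the source is approaching.
λ'/λ₀ = √((1 − β)/(1 + β)) for an approaching source ⇒ β = (1 − r²)/(1 + r²) with r = λ'/λ₀.
β = (1 − 0.3351)/(1 + 0.3351) ≈ 0.498.

0.498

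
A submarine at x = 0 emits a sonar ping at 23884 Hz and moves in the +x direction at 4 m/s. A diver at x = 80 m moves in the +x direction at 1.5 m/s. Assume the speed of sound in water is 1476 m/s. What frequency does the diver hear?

The observer lies on the +x side, so the source is heading toward the observer and the observer is heading away from the source.
General Doppler shift: f' = f · (v − v_o)/(v − v_s).
f' = 23884 × (1476 − 1.5)/(1476 − 4) = 23884 × 1474.5/1472 ≈ 23925 Hz.

23925 Hz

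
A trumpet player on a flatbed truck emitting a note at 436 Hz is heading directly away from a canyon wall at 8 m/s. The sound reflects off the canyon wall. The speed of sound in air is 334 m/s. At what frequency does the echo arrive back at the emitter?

416 Hz

The canyon wall receives the sound from a moving source: f₁ = f₀ · v/(v + v_e) = 436 × 334/342 ≈ 426 Hz.
On the return leg the trumpet player on a flatbed truck is a moving observer: f₂ = f₁ · (v − v_e)/v = 426 × 326/334 ≈ 416 Hz.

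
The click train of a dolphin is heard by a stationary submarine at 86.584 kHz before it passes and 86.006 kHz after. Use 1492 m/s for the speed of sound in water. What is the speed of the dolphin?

5.0 m/s

f₁/f₂ = (v + v_s)/(v − v_s), so v_s = v · (f₁ − f₂)/(f₁ + f₂).
v_s = 1492 × (86.584 − 86.006)/(86.584 + 86.006) = 1492 × 0.578/172.590 ≈ 5.0 m/s.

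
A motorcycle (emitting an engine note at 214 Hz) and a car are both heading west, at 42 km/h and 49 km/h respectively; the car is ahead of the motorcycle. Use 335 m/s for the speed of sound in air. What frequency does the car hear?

42 km/h = 11.67 m/s; 49 km/h = 13.61 m/s.
The car is ahead, so the motorcycle is moving toward it while the car is moving away from the motorcycle.
With source approaching and observer receding, f' = f · (v − v_o)/(v − v_s).
f' = 214 × (335 − 13.61)/(335 − 11.67) = 214 × 321.39/323.33 ≈ 213 Hz.

213 Hz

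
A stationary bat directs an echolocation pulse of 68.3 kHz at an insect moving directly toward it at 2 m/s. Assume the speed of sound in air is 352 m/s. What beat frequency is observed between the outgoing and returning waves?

The insect first receives the wave as a moving observer: f₁ = f₀ · (v + u)/v = 68.3 × (352 + 2)/352 ≈ 68.688 kHz.
The reflection then acts as a moving source: f₂ = f₁ · v/(v − u) ≈ 69.081 kHz.
Beat frequency (with f₀ = 68300 Hz): |f₂ − f₀| = 2u·f₀/(v − u) = 2 × 2 × 68300/350 ≈ 781 Hz.

781 Hz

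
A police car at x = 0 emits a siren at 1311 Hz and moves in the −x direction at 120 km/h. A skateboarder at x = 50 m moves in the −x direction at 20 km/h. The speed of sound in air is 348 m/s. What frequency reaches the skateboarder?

120 km/h = 33.33 m/s; 20 km/h = 5.556 m/s.
The observer lies on the +x side, so the source is heading away from the observer and the observer is heading toward the source.
Both move, so f' = f · (v + v_o)/(v + v_s).
f' = 1311 × (348 + 5.556)/(348 + 33.33) = 1311 × 353.56/381.33 ≈ 1216 Hz.

1216 Hz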